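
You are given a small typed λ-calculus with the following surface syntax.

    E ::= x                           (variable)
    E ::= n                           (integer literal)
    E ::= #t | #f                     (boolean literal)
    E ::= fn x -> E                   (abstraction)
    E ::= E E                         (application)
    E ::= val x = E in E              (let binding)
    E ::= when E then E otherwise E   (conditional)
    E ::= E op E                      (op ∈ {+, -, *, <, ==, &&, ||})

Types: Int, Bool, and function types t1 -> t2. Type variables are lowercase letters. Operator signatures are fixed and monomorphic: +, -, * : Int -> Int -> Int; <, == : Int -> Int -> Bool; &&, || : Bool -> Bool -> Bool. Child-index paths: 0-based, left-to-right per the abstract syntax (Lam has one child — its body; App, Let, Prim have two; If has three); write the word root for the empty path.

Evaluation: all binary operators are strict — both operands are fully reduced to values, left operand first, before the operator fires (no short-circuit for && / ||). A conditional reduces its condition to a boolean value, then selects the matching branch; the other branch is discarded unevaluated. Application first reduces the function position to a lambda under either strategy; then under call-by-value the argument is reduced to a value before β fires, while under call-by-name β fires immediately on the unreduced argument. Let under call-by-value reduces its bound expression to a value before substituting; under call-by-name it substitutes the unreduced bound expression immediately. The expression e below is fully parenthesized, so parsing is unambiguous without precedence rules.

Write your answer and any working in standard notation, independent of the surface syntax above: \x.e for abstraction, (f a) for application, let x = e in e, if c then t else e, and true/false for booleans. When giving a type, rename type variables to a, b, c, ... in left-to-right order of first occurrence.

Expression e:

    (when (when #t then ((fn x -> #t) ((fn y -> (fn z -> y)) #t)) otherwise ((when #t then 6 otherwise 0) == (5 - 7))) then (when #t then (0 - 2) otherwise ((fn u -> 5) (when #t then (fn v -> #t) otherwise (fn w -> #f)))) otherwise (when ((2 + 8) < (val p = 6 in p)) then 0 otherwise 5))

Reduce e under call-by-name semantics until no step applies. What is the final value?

Answer: -2

Derivation:
step 0: (if (if true then ((\x.true) ((\y.(\z.y)) true)) else ((if true then 6 else 0) == (5 - 7))) then (if true then (0 - 2) else ((\u.5) (if true then (\v.true) else (\w.false)))) else (if ((2 + 8) < (let p = 6 in p)) then 0 else 5))
step 1: [if@0] (if ((\x.true) ((\y.(\z.y)) true)) then (if true then (0 - 2) else ((\u.5) (if true then (\v.true) else (\w.false)))) else (if ((2 + 8) < (let p = 6 in p)) then 0 else 5))
step 2: [beta@0] (if true then (if true then (0 - 2) else ((\u.5) (if true then (\v.true) else (\w.false)))) else (if ((2 + 8) < (let p = 6 in p)) then 0 else 5))
step 3: [if@root] (if true then (0 - 2) else ((\u.5) (if true then (\v.true) else (\w.false))))
step 4: [if@root] (0 - 2)
step 5: [delta@root] -2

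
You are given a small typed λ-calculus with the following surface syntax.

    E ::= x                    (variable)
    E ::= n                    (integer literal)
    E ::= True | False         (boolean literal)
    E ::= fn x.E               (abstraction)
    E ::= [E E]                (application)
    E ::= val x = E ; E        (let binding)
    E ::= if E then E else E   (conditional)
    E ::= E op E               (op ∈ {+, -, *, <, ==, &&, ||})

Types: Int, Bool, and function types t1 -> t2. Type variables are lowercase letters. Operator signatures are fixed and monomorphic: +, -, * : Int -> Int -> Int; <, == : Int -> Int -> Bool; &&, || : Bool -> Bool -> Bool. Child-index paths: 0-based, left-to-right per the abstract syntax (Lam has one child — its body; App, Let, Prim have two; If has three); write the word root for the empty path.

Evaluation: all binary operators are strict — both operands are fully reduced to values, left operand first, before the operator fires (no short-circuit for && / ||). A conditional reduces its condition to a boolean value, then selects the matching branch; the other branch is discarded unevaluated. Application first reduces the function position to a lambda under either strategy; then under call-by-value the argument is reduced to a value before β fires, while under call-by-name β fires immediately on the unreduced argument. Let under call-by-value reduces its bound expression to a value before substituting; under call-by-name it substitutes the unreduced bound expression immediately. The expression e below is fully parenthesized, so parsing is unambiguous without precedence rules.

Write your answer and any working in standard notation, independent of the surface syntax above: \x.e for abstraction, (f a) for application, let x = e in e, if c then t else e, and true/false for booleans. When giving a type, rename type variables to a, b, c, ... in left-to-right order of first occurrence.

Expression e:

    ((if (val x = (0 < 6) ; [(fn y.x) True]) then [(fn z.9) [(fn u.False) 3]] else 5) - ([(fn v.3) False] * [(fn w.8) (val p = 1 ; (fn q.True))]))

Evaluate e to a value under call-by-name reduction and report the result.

Answer: -15

Derivation:
step 0: ((if (let x = (0 < 6) in ((\y.x) true)) then ((\z.9) ((\u.false) 3)) else 5) - (((\v.3) false) * ((\w.8) (let p = 1 in (\q.true)))))
step 1: [let@0.0] ((if ((\y.(0 < 6)) true) then ((\z.9) ((\u.false) 3)) else 5) - (((\v.3) false) * ((\w.8) (let p = 1 in (\q.true)))))
step 2: [beta@0.0] ((if (0 < 6) then ((\z.9) ((\u.false) 3)) else 5) - (((\v.3) false) * ((\w.8) (let p = 1 in (\q.true)))))
step 3: [delta@0.0] ((if true then ((\z.9) ((\u.false) 3)) else 5) - (((\v.3) false) * ((\w.8) (let p = 1 in (\q.true)))))
step 4: [if@0] (((\z.9) ((\u.false) 3)) - (((\v.3) false) * ((\w.8) (let p = 1 in (\q.true)))))
step 5: [beta@0] (9 - (((\v.3) false) * ((\w.8) (let p = 1 in (\q.true)))))
step 6: [beta@1.0] (9 - (3 * ((\w.8) (let p = 1 in (\q.true)))))
step 7: [beta@1.1] (9 - (3 * 8))
step 8: [delta@1] (9 - 24)
step 9: [delta@root] -15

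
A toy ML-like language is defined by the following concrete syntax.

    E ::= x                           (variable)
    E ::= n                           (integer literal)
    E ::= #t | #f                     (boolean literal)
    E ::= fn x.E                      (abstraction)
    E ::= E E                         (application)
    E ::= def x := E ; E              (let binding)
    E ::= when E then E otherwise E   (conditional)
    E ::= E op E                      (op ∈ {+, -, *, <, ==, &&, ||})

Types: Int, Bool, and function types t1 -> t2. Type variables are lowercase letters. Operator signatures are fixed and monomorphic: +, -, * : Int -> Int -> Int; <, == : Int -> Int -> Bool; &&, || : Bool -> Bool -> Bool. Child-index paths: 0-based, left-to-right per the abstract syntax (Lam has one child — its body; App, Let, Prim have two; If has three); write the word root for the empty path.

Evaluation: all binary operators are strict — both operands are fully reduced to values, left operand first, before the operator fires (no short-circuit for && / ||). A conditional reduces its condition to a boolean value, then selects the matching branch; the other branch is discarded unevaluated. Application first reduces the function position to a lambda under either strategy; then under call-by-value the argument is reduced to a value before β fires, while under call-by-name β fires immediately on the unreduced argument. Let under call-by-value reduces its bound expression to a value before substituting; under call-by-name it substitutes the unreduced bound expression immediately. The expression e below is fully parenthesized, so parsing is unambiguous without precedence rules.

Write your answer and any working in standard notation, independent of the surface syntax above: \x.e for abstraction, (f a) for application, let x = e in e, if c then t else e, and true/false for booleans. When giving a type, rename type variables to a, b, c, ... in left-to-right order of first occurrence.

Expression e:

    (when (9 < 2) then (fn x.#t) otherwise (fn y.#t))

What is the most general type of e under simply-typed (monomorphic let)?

Answer: a -> Bool

Working:
  unify Int ~ Int
  unify Int ~ Int
  unify Bool ~ Bool
\x._ : a -> Bool
\y._ : b -> Bool
  unify a -> Bool ~ b -> Bool
  unify a ~ b
  unify Bool ~ Bool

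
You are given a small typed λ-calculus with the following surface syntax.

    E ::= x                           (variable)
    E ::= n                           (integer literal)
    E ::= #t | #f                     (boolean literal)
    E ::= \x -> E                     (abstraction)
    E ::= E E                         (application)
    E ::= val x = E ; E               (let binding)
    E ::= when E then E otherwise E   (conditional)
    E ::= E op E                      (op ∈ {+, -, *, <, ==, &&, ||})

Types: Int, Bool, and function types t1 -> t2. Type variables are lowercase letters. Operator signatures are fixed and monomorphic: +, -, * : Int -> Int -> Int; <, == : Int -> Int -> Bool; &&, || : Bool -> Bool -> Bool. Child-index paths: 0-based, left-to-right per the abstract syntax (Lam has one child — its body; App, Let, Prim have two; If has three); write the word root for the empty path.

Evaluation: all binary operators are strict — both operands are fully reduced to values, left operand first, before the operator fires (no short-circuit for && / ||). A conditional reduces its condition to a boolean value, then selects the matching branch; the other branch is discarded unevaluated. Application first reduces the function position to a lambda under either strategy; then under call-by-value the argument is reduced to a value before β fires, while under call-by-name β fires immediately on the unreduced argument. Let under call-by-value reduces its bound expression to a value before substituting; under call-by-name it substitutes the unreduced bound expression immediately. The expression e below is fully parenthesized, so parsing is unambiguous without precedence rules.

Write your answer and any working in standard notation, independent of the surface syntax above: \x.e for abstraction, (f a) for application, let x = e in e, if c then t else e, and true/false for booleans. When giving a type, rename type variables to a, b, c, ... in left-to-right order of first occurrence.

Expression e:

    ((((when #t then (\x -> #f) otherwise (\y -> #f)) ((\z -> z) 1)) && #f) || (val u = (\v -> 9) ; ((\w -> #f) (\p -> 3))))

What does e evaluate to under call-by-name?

Answer: false

Derivation:
step 0: ((((if true then (\x.false) else (\y.false)) ((\z.z) 1)) && false) || (let u = (\v.9) in ((\w.false) (\p.3))))
step 1: [if@0.0.0] ((((\x.false) ((\z.z) 1)) && false) || (let u = (\v.9) in ((\w.false) (\p.3))))
step 2: [beta@0.0] ((false && false) || (let u = (\v.9) in ((\w.false) (\p.3))))
step 3: [delta@0] (false || (let u = (\v.9) in ((\w.false) (\p.3))))
step 4: [let@1] (false || ((\w.false) (\p.3)))
step 5: [beta@1] (false || false)
step 6: [delta@root] false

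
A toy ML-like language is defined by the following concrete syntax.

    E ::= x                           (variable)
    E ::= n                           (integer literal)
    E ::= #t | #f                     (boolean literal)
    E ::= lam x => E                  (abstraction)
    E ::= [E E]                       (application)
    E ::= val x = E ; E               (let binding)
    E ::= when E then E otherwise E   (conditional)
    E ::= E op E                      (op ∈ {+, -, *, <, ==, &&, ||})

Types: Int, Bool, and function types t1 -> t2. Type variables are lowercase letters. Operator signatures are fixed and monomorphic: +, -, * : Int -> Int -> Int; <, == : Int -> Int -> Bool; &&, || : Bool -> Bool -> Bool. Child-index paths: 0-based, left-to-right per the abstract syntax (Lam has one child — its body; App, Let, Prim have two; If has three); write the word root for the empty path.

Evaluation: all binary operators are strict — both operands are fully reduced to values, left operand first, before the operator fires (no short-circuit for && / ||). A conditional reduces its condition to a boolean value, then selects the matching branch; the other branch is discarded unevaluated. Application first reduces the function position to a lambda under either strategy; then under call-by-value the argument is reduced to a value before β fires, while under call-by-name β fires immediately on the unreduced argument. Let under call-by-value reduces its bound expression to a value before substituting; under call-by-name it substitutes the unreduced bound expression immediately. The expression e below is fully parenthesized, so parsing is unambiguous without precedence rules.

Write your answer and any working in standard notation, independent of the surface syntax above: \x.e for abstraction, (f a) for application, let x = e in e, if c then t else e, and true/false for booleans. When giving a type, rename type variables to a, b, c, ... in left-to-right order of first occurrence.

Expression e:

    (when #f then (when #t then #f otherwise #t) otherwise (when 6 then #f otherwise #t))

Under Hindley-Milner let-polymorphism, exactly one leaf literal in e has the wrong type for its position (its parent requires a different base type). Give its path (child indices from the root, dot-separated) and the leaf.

Answer: 2.0 : 6

Trace:
  unify Bool ~ Bool
  unify Bool ~ Bool
  unify Bool ~ Bool
  unify Int ~ Bool
  FAIL: mismatch Int ~ Bool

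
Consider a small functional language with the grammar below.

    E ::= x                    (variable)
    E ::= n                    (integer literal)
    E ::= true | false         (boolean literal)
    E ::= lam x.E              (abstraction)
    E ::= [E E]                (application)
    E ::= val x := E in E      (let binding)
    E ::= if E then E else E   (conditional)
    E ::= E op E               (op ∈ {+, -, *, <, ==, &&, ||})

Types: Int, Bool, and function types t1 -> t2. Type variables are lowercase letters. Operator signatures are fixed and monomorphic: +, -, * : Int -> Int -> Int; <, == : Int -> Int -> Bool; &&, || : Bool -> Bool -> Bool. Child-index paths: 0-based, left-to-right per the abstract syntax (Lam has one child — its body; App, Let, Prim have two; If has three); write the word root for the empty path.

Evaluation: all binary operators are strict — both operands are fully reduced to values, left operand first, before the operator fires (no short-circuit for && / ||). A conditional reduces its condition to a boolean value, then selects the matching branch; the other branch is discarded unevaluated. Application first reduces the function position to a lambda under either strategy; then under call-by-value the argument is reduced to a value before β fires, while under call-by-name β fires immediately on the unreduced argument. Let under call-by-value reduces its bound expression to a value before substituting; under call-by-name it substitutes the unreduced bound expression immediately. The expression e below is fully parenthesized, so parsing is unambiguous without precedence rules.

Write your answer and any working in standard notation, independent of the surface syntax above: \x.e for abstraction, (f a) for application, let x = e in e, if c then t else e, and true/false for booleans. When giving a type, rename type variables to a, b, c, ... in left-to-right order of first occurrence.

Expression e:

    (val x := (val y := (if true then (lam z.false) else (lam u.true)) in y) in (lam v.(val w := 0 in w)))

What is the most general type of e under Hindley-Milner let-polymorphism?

Answer: a -> Int

Derivation:
  unify Bool ~ Bool
\z._ : a -> Bool
\u._ : b -> Bool
  unify a -> Bool ~ b -> Bool
  unify a ~ b
  unify Bool ~ Bool
let y : forall. b -> Bool
y : c -> Bool
let x : forall. c -> Bool
let w : Int
w : Int
\v._ : d -> Int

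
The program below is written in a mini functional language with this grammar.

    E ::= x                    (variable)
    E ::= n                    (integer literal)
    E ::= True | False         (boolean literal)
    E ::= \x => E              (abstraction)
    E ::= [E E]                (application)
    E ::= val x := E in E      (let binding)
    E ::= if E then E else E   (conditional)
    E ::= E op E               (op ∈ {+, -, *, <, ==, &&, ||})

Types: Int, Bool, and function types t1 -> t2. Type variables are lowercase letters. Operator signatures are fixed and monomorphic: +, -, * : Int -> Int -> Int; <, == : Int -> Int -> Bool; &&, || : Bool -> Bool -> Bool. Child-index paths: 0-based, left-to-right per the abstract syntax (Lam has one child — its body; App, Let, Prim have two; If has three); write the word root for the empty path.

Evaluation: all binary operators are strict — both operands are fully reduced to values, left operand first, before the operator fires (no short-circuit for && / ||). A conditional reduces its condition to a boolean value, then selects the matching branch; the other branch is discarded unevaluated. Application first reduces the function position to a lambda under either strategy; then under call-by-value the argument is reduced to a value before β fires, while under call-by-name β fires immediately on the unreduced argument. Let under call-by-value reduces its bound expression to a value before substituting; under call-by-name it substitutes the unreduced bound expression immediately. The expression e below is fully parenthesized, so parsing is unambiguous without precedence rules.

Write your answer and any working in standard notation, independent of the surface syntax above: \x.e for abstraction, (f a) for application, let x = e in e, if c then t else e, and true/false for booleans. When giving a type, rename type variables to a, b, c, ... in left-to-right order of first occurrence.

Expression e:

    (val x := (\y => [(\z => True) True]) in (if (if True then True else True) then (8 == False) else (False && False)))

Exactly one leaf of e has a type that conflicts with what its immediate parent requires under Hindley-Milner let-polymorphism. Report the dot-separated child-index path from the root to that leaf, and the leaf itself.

Answer: 1.1.1 : false

Derivation:
\z._ : b -> Bool
  unify b -> Bool ~ Bool -> c
  unify b ~ Bool
  unify Bool ~ c
_ _ : Bool
\y._ : a -> Bool
let x : forall. a -> Bool
  unify Bool ~ Bool
  unify Bool ~ Bool
  unify Bool ~ Bool
  unify Int ~ Int
  unify Bool ~ Int
  FAIL: mismatch Bool ~ Int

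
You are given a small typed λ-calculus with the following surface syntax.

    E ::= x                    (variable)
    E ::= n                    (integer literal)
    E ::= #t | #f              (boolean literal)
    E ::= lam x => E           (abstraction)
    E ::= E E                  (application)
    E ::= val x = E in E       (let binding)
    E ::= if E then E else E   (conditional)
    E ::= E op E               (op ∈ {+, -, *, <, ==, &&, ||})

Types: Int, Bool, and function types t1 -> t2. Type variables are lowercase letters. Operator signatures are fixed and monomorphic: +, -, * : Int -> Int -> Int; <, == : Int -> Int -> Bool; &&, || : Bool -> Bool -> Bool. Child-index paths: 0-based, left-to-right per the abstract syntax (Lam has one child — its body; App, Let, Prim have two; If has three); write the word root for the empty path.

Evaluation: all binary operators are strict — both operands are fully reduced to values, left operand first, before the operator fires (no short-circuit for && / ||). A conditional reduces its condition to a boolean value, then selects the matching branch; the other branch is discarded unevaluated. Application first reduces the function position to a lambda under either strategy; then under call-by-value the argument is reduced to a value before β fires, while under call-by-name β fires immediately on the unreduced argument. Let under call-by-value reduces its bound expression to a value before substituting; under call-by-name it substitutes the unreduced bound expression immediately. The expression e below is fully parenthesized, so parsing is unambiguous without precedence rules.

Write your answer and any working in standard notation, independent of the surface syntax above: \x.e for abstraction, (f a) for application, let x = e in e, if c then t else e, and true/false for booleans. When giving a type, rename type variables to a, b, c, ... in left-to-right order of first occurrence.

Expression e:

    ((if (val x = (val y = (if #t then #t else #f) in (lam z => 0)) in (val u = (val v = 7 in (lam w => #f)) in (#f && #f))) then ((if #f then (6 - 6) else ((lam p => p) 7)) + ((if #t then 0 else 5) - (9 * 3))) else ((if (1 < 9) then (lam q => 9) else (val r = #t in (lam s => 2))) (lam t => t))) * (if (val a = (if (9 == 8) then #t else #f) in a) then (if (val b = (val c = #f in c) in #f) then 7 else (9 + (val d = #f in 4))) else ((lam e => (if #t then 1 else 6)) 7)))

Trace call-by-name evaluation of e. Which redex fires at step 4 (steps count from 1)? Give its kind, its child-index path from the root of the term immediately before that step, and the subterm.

Answer: if at 0 : (if false then ((if false then (6 - 6) else ((\p.p) 7)) + ((if true then 0 else 5) - (9 * 3))) else ((if (1 < 9) then (\q.9) else (let r = true in (\s.2))) (\t.t)))

Derivation:
step 0: ((if (let x = (let y = (if true then true else false) in (\z.0)) in (let u = (let v = 7 in (\w.false)) in (false && false))) then ((if false then (6 - 6) else ((\p.p) 7)) + ((if true then 0 else 5) - (9 * 3))) else ((if (1 < 9) then (\q.9) else (let r = true in (\s.2))) (\t.t))) * (if (let a = (if (9 == 8) then true else false) in a) then (if (let b = (let c = false in c) in false) then 7 else (9 + (let d = false in 4))) else ((\e.(if true then 1 else 6)) 7)))
step 1: [let@0.0] ((if (let u = (let v = 7 in (\w.false)) in (false && false)) then ((if false then (6 - 6) else ((\p.p) 7)) + ((if true then 0 else 5) - (9 * 3))) else ((if (1 < 9) then (\q.9) else (let r = true in (\s.2))) (\t.t))) * (if (let a = (if (9 == 8) then true else false) in a) then (if (let b = (let c = false in c) in false) then 7 else (9 + (let d = false in 4))) else ((\e.(if true then 1 else 6)) 7)))
step 2: [let@0.0] ((if (false && false) then ((if false then (6 - 6) else ((\p.p) 7)) + ((if true then 0 else 5) - (9 * 3))) else ((if (1 < 9) then (\q.9) else (let r = true in (\s.2))) (\t.t))) * (if (let a = (if (9 == 8) then true else false) in a) then (if (let b = (let c = false in c) in false) then 7 else (9 + (let d = false in 4))) else ((\e.(if true then 1 else 6)) 7)))
step 3: [delta@0.0] ((if false then ((if false then (6 - 6) else ((\p.p) 7)) + ((if true then 0 else 5) - (9 * 3))) else ((if (1 < 9) then (\q.9) else (let r = true in (\s.2))) (\t.t))) * (if (let a = (if (9 == 8) then true else false) in a) then (if (let b = (let c = false in c) in false) then 7 else (9 + (let d = false in 4))) else ((\e.(if true then 1 else 6)) 7)))
step 4: [if@0] (((if (1 < 9) then (\q.9) else (let r = true in (\s.2))) (\t.t)) * (if (let a = (if (9 == 8) then true else false) in a) then (if (let b = (let c = false in c) in false) then 7 else (9 + (let d = false in 4))) else ((\e.(if true then 1 else 6)) 7)))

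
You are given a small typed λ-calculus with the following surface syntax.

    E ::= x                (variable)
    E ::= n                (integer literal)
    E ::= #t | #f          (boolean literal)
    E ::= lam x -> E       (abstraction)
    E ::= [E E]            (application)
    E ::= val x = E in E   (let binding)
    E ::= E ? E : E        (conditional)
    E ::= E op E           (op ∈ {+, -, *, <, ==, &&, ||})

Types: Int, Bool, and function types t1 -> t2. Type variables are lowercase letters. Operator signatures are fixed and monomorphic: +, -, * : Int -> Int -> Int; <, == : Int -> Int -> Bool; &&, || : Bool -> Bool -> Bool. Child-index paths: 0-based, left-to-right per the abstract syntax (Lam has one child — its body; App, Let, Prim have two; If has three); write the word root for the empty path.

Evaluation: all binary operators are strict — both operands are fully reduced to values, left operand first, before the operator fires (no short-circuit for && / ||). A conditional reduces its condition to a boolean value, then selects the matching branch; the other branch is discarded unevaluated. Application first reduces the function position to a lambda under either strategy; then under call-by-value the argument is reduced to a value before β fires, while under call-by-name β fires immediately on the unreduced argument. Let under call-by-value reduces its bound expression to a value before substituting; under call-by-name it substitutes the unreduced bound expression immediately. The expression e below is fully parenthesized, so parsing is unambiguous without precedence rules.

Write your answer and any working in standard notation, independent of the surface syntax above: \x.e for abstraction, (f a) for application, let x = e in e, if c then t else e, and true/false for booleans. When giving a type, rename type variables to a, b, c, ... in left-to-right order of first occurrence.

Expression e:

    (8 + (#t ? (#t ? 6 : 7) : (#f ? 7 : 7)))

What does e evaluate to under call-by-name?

Answer: 14

Derivation:
step 0: (8 + (if true then (if true then 6 else 7) else (if false then 7 else 7)))
step 1: [if@1] (8 + (if true then 6 else 7))
step 2: [if@1] (8 + 6)
step 3: [delta@root] 14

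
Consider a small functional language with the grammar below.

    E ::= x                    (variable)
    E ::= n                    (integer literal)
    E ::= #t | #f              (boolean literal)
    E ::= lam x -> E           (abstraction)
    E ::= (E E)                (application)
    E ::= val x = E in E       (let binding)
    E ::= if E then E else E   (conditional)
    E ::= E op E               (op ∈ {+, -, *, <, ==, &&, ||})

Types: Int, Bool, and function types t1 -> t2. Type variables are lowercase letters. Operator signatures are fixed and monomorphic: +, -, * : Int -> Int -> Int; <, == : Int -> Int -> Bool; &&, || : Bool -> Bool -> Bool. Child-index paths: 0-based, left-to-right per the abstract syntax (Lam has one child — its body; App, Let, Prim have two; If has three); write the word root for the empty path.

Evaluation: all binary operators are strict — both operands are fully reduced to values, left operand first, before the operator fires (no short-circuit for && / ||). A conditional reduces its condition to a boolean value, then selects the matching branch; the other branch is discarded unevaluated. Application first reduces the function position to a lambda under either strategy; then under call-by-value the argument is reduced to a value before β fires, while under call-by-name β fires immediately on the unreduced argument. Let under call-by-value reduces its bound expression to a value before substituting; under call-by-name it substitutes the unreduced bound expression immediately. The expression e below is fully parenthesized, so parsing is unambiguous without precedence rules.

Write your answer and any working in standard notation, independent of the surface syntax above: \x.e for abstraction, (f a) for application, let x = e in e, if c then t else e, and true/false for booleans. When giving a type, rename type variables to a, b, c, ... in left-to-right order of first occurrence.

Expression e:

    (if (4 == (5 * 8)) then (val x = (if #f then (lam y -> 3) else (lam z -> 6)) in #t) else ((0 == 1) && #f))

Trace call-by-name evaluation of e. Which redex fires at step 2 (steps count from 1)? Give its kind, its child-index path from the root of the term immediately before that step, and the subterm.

Derivation:
step 0: (if (4 == (5 * 8)) then (let x = (if false then (\y.3) else (\z.6)) in true) else ((0 == 1) && false))
step 1: [delta@0.1] (if (4 == 40) then (let x = (if false then (\y.3) else (\z.6)) in true) else ((0 == 1) && false))
step 2: [delta@0] (if false then (let x = (if false then (\y.3) else (\z.6)) in true) else ((0 == 1) && false))

Answer: delta at 0 : (4 == 40)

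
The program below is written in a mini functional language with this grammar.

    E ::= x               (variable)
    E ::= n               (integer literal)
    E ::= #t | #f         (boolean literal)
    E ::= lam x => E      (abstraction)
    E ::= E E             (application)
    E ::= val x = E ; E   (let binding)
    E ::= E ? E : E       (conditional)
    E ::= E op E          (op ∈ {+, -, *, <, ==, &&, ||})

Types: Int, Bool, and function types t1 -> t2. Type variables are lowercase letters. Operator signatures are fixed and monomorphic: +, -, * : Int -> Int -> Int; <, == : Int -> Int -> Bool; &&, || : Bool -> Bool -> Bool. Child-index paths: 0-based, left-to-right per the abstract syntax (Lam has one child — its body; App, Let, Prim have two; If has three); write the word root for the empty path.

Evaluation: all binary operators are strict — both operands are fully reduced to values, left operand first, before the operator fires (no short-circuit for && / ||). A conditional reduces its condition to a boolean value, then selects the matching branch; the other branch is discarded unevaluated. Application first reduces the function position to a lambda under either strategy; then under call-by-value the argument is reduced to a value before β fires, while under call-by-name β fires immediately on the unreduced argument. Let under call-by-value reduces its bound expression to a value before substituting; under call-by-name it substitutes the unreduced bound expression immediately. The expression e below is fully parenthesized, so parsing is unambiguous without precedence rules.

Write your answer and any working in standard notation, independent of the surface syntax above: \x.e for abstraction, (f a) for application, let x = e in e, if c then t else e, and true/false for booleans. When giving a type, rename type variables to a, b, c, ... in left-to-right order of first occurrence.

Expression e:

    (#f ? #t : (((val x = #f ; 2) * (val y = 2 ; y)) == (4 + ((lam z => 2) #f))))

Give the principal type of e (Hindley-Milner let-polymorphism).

Derivation:
  unify Bool ~ Bool
let x : Bool
  unify Int ~ Int
let y : Int
y : Int
  unify Int ~ Int
  unify Int ~ Int
  unify Int ~ Int
\z._ : a -> Int
  unify a -> Int ~ Bool -> b
  unify a ~ Bool
  unify Int ~ b
_ _ : Int
  unify Int ~ Int
  unify Int ~ Int
  unify Bool ~ Bool

Answer: Bool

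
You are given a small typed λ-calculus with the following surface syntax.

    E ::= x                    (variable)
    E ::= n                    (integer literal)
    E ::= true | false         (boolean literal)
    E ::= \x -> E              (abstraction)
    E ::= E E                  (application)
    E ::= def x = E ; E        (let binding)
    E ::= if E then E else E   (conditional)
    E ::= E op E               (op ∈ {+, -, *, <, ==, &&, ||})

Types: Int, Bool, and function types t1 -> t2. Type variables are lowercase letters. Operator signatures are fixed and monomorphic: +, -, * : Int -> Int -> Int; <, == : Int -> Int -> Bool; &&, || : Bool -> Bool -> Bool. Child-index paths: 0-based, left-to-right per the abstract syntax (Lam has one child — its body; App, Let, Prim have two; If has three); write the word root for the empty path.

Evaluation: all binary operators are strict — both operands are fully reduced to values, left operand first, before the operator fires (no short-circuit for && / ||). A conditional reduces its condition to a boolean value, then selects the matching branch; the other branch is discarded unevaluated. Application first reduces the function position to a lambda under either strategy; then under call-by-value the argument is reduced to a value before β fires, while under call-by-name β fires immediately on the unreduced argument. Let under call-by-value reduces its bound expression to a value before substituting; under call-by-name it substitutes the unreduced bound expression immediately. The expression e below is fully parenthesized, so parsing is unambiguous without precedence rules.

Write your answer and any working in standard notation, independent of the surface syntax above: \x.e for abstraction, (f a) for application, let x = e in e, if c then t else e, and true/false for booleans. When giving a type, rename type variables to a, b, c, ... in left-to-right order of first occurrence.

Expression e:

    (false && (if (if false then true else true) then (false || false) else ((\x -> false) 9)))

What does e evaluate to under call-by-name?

Derivation:
step 0: (false && (if (if false then true else true) then (false || false) else ((\x.false) 9)))
step 1: [if@1.0] (false && (if true then (false || false) else ((\x.false) 9)))
step 2: [if@1] (false && (false || false))
step 3: [delta@1] (false && false)
step 4: [delta@root] false

Answer: false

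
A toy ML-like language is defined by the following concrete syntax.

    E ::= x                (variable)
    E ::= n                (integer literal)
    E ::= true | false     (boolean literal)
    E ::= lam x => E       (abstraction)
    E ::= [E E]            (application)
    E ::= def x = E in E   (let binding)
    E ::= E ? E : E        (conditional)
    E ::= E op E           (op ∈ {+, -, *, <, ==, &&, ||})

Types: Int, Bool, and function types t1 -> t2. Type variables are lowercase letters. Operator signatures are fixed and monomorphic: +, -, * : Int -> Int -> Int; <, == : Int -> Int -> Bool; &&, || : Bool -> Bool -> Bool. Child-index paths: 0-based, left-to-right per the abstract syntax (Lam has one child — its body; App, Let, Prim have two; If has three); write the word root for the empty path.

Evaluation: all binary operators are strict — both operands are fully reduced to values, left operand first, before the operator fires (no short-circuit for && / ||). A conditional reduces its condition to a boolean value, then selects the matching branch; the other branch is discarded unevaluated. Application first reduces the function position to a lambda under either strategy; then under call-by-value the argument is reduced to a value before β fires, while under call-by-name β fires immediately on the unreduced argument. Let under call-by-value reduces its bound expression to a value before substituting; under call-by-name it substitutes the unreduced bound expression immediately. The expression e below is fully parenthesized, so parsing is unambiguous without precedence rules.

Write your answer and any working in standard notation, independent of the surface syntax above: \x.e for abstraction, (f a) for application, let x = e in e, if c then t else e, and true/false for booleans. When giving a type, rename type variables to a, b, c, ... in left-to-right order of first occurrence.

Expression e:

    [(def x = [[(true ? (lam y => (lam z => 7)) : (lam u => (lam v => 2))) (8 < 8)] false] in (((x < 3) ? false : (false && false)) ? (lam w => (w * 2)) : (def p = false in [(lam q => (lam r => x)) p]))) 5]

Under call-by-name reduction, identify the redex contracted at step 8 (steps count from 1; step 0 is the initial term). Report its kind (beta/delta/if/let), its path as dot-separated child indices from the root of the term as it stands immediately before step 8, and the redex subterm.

Answer: if at 0 : (if false then (\w.(w * 2)) else (let p = false in ((\q.(\r.(((if true then (\y.(\z.7)) else (\u.(\v.2))) (8 < 8)) false))) p)))

Trace:
step 0: ((let x = (((if true then (\y.(\z.7)) else (\u.(\v.2))) (8 < 8)) false) in (if (if (x < 3) then false else (false && false)) then (\w.(w * 2)) else (let p = false in ((\q.(\r.x)) p)))) 5)
step 1: [let@0] ((if (if ((((if true then (\y.(\z.7)) else (\u.(\v.2))) (8 < 8)) false) < 3) then false else (false && false)) then (\w.(w * 2)) else (let p = false in ((\q.(\r.(((if true then (\y.(\z.7)) else (\u.(\v.2))) (8 < 8)) false))) p))) 5)
step 2: [if@0.0.0.0.0.0] ((if (if ((((\y.(\z.7)) (8 < 8)) false) < 3) then false else (false && false)) then (\w.(w * 2)) else (let p = false in ((\q.(\r.(((if true then (\y.(\z.7)) else (\u.(\v.2))) (8 < 8)) false))) p))) 5)
step 3: [beta@0.0.0.0.0] ((if (if (((\z.7) false) < 3) then false else (false && false)) then (\w.(w * 2)) else (let p = false in ((\q.(\r.(((if true then (\y.(\z.7)) else (\u.(\v.2))) (8 < 8)) false))) p))) 5)
step 4: [beta@0.0.0.0] ((if (if (7 < 3) then false else (false && false)) then (\w.(w * 2)) else (let p = false in ((\q.(\r.(((if true then (\y.(\z.7)) else (\u.(\v.2))) (8 < 8)) false))) p))) 5)
step 5: [delta@0.0.0] ((if (if false then false else (false && false)) then (\w.(w * 2)) else (let p = false in ((\q.(\r.(((if true then (\y.(\z.7)) else (\u.(\v.2))) (8 < 8)) false))) p))) 5)
step 6: [if@0.0] ((if (false && false) then (\w.(w * 2)) else (let p = false in ((\q.(\r.(((if true then (\y.(\z.7)) else (\u.(\v.2))) (8 < 8)) false))) p))) 5)
step 7: [delta@0.0] ((if false then (\w.(w * 2)) else (let p = false in ((\q.(\r.(((if true then (\y.(\z.7)) else (\u.(\v.2))) (8 < 8)) false))) p))) 5)
step 8: [if@0] ((let p = false in ((\q.(\r.(((if true then (\y.(\z.7)) else (\u.(\v.2))) (8 < 8)) false))) p)) 5)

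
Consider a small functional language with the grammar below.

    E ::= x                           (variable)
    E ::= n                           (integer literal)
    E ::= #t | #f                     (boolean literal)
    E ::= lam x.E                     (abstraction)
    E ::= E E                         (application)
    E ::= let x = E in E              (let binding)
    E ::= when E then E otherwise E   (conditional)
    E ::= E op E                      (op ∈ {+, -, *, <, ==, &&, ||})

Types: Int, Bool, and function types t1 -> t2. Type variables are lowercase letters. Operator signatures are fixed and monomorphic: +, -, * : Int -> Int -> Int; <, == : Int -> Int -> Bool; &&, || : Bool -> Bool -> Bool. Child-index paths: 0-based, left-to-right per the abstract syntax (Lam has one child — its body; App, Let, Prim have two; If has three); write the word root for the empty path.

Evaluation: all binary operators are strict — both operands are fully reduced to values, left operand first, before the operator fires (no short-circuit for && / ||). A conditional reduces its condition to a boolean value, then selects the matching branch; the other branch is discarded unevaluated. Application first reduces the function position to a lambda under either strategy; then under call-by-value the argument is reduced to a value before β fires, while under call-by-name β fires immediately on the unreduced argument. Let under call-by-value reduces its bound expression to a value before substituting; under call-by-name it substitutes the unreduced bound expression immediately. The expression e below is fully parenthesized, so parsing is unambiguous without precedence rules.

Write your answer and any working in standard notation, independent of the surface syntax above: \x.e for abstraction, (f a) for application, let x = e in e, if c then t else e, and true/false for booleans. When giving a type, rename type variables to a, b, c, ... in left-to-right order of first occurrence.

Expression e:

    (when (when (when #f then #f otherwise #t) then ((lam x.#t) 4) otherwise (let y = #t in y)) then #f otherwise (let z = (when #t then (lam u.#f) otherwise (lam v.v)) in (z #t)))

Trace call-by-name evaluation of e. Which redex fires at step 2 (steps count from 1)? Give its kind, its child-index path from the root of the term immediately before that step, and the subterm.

Answer: if at 0 : (if true then ((\x.true) 4) else (let y = true in y))

Trace:
step 0: (if (if (if false then false else true) then ((\x.true) 4) else (let y = true in y)) then false else (let z = (if true then (\u.false) else (\v.v)) in (z true)))
step 1: [if@0.0] (if (if true then ((\x.true) 4) else (let y = true in y)) then false else (let z = (if true then (\u.false) else (\v.v)) in (z true)))
step 2: [if@0] (if ((\x.true) 4) then false else (let z = (if true then (\u.false) else (\v.v)) in (z true)))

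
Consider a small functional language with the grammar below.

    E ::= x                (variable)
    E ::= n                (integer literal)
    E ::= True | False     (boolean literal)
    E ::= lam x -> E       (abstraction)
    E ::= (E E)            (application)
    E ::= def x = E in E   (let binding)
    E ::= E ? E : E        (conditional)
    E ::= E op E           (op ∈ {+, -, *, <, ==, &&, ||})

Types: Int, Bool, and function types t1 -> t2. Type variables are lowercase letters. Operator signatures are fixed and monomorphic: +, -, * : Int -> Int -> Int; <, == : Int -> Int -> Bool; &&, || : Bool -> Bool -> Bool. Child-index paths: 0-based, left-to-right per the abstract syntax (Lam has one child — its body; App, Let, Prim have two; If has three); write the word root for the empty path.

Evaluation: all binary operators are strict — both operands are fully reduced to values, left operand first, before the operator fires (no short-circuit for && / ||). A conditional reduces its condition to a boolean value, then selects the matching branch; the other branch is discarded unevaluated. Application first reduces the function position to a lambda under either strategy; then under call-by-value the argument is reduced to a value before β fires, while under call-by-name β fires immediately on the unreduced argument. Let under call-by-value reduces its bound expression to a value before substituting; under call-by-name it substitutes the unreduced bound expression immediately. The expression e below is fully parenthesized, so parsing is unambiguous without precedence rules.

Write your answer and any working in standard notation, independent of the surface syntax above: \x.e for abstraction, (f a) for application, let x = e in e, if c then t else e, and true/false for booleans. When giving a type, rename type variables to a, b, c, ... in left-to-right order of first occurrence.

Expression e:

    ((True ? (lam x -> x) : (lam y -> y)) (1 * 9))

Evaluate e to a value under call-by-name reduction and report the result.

Working:
step 0: ((if true then (\x.x) else (\y.y)) (1 * 9))
step 1: [if@0] ((\x.x) (1 * 9))
step 2: [beta@root] (1 * 9)
step 3: [delta@root] 9

Answer: 9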